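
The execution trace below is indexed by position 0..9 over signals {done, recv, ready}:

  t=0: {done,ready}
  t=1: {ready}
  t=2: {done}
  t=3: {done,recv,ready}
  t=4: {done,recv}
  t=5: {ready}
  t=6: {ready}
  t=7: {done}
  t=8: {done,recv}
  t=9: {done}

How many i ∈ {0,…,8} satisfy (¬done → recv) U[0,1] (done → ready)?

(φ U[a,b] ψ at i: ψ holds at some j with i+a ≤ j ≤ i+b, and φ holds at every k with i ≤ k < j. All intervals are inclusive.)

7

Evaluate at each i in [0,8]:
  i=0: ✓ (rhs at j=0)
  i=1: ✓ (rhs at j=1)
  i=2: ✓ (rhs at j=3; lhs holds on [2,2])
  i=3: ✓ (rhs at j=3)
  i=4: ✓ (rhs at j=5; lhs holds on [4,4])
  i=5: ✓ (rhs at j=5)
  i=6: ✓ (rhs at j=6)
  i=7: ✗ (no rhs in [7,8])
  i=8: ✗ (no rhs in [8,9])
Positions where it holds: {0, 1, 2, 3, 4, 5, 6} → 7.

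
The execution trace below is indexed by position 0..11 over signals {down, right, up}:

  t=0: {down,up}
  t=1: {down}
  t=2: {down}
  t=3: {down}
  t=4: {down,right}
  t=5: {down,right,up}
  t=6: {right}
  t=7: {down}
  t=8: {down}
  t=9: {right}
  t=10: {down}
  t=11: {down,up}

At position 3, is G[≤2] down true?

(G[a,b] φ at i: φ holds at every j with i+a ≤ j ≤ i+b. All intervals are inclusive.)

Check down at every j in [3,5]:
  j=3: true
  j=4: true
  j=5: true
All positions satisfy it → formula holds.

Yes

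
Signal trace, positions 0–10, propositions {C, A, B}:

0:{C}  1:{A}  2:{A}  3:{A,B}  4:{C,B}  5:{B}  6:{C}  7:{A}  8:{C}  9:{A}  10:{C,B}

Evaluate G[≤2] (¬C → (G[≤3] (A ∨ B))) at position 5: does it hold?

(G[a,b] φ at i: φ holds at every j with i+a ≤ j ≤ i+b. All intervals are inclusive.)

Check (¬C → (G[≤3] (A ∨ B))) at every j in [5,7]:
  j=5: antecedent true; consequent fails at 6 → ✗
  j=6: antecedent false → ✓
  j=7: antecedent true; consequent fails at 8 → ✗
Fails at j=5 → formula fails.

No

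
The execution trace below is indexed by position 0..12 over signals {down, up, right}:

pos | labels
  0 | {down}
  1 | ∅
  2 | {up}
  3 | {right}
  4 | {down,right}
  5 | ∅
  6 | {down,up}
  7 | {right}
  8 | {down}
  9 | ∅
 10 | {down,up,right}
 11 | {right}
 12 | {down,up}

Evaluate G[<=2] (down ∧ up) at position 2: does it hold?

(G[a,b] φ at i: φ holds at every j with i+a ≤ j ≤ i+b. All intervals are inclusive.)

Check (down ∧ up) at every j in [2,4]:
  j=2: false
  j=3: false
  j=4: false
Fails at j=2 → formula fails.

False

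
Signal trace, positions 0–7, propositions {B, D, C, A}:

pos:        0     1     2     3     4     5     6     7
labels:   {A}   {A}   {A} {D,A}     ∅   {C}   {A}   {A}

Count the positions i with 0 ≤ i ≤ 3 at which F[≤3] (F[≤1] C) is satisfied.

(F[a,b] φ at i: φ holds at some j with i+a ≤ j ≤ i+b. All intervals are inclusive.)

Evaluate at each i in [0,3]:
  i=0: ✗ (none in [0,3])
  i=1: ✓ (witness j=4)
  i=2: ✓ (witness j=4)
  i=3: ✓ (witness j=4)
Positions where it holds: {1, 2, 3} → 3.

3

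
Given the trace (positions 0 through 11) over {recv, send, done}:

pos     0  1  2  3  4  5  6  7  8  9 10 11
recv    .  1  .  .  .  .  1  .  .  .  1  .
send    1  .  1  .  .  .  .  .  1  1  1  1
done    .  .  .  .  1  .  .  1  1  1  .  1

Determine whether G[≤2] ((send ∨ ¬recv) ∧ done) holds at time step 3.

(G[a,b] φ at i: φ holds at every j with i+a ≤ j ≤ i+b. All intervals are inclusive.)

No

Check ((send ∨ ¬recv) ∧ done) at every j in [3,5]:
  j=3: false
  j=4: true
  j=5: false
Fails at j=3 → formula fails.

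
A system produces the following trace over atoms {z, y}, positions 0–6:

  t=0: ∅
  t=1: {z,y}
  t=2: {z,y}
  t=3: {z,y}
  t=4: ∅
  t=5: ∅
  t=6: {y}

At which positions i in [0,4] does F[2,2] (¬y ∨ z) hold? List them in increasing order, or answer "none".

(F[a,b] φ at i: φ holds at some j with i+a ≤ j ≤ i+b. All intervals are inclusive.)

0, 1, 2, 3

Evaluate at each i in [0,4]:
  i=0: ✓ (witness j=2)
  i=1: ✓ (witness j=3)
  i=2: ✓ (witness j=4)
  i=3: ✓ (witness j=5)
  i=4: ✗ (none in [6,6])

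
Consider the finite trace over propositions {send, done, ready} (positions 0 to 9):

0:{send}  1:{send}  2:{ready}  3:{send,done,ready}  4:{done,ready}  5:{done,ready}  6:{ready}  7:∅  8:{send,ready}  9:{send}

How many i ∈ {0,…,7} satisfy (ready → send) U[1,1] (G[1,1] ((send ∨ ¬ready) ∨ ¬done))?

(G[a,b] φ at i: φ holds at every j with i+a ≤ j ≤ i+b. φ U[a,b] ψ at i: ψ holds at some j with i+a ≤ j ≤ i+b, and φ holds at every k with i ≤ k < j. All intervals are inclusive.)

3

Evaluate at each i in [0,7]:
  i=0: ✓ (rhs at j=1; lhs holds on [0,0])
  i=1: ✓ (rhs at j=2; lhs holds on [1,1])
  i=2: ✗ (no rhs in [3,3])
  i=3: ✗ (no rhs in [4,4])
  i=4: ✗ (lhs fails at k=4 before rhs at j=5)
  i=5: ✗ (lhs fails at k=5 before rhs at j=6)
  i=6: ✗ (lhs fails at k=6 before rhs at j=7)
  i=7: ✓ (rhs at j=8; lhs holds on [7,7])
Positions where it holds: {0, 1, 7} → 3.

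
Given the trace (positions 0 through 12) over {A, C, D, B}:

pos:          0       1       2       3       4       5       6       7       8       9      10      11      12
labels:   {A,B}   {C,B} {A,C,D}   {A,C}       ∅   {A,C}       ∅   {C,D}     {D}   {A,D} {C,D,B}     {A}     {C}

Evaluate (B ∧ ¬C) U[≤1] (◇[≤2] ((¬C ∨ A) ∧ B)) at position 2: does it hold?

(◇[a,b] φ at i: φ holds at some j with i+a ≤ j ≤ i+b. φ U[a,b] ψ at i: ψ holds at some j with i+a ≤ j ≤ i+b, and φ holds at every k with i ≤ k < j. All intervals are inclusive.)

Need some j in [2,3] with ◇[≤2] ((¬C ∨ A) ∧ B), and (B ∧ ¬C) at every k in [2,j-1].
  j=2: ◇[≤2] ((¬C ∨ A) ∧ B) — fails (none in [2,4]).
  j=3: ◇[≤2] ((¬C ∨ A) ∧ B) — fails (none in [3,5]).
No j in the window works → until fails.

No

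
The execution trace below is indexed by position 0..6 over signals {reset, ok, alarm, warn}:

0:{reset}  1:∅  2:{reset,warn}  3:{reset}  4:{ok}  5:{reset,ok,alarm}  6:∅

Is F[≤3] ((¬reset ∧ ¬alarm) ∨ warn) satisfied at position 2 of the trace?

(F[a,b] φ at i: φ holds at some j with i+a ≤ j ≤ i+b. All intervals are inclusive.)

True

Check ((¬reset ∧ ¬alarm) ∨ warn) at each j in [2,5]:
  j=2: true
  j=3: false
  j=4: true
  j=5: false
Found at j=2 → formula holds.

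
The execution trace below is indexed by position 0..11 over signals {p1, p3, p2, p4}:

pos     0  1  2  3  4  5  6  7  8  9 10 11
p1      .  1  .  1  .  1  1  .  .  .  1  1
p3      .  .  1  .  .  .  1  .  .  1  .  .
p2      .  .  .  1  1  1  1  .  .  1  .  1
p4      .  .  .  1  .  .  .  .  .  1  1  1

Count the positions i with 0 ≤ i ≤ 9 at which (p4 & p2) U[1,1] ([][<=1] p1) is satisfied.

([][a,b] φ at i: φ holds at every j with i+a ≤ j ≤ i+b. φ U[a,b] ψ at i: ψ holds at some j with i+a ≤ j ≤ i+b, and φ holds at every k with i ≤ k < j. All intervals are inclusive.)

Evaluate at each i in [0,9]:
  i=0: ✗ (no rhs in [1,1])
  i=1: ✗ (no rhs in [2,2])
  i=2: ✗ (no rhs in [3,3])
  i=3: ✗ (no rhs in [4,4])
  i=4: ✗ (lhs fails at k=4 before rhs at j=5)
  i=5: ✗ (no rhs in [6,6])
  i=6: ✗ (no rhs in [7,7])
  i=7: ✗ (no rhs in [8,8])
  i=8: ✗ (no rhs in [9,9])
  i=9: ✓ (rhs at j=10; lhs holds on [9,9])
Positions where it holds: {9} → 1.

1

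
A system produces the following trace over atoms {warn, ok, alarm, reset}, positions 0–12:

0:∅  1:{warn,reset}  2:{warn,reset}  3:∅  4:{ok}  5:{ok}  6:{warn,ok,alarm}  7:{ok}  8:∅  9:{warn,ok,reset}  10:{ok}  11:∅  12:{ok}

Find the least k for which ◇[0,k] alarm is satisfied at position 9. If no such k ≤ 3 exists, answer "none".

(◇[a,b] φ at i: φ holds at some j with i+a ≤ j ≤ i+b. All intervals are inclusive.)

Scan j = 9,10,… for alarm:
  j=9: fails
  j=10: fails
  j=11: fails
  j=12: fails
No j in [9,12] satisfies it → none.

none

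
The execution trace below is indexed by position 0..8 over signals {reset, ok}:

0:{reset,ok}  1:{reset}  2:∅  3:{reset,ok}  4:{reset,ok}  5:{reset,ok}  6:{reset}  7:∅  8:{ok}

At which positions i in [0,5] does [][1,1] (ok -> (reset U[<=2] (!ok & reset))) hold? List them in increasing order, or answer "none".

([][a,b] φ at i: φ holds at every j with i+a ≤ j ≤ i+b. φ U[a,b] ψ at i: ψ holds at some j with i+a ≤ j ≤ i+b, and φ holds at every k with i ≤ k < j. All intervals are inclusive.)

Evaluate at each i in [0,5]:
  i=0: ✓ (all of [1,1])
  i=1: ✓ (all of [2,2])
  i=2: ✗ (fails at j=3)
  i=3: ✓ (all of [4,4])
  i=4: ✓ (all of [5,5])
  i=5: ✓ (all of [6,6])

0, 1, 3, 4, 5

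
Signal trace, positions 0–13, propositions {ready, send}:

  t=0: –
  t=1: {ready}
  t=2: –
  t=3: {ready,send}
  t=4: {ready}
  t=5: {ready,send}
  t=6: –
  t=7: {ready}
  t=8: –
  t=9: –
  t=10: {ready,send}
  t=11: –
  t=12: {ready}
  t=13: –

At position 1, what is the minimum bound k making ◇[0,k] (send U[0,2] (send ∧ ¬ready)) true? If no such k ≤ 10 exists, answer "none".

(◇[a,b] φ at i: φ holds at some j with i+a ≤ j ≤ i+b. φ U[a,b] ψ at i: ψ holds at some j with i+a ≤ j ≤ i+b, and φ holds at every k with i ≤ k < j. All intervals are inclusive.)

none

Scan j = 1,2,… for (send U[0,2] (send ∧ ¬ready)):
  j=1: fails
  j=2: fails
  j=3: fails
  j=4: fails
  j=5: fails
  j=6: fails
  j=7: fails
  j=8: fails
  j=9: fails
  j=10: fails
  j=11: fails
No j in [1,11] satisfies it → none.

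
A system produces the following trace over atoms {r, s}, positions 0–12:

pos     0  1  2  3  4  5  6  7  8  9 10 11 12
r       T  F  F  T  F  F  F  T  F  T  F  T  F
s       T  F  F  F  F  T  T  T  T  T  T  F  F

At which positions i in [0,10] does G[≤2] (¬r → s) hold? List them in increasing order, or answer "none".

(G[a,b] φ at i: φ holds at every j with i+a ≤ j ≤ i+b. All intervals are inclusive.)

Evaluate at each i in [0,10]:
  i=0: ✗ (fails at j=1)
  i=1: ✗ (fails at j=1)
  i=2: ✗ (fails at j=2)
  i=3: ✗ (fails at j=4)
  i=4: ✗ (fails at j=4)
  i=5: ✓ (all of [5,7])
  i=6: ✓ (all of [6,8])
  i=7: ✓ (all of [7,9])
  i=8: ✓ (all of [8,10])
  i=9: ✓ (all of [9,11])
  i=10: ✗ (fails at j=12)

5, 6, 7, 8, 9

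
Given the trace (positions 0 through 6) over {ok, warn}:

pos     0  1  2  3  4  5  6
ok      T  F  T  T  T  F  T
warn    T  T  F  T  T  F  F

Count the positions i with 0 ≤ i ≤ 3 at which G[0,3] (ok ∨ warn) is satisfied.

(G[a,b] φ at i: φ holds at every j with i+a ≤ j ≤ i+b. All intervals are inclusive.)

Evaluate at each i in [0,3]:
  i=0: ✓ (all of [0,3])
  i=1: ✓ (all of [1,4])
  i=2: ✗ (fails at j=5)
  i=3: ✗ (fails at j=5)
Positions where it holds: {0, 1} → 2.

2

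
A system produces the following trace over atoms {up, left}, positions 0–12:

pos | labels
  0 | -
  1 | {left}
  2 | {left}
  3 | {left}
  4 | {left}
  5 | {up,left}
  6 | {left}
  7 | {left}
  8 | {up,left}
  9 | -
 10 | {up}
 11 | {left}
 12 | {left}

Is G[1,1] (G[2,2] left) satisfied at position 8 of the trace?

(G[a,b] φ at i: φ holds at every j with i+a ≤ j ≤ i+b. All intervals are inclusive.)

True

Check G[2,2] left at every j in [9,9]:
  j=9: holds on [11,11]
All positions satisfy it → formula holds.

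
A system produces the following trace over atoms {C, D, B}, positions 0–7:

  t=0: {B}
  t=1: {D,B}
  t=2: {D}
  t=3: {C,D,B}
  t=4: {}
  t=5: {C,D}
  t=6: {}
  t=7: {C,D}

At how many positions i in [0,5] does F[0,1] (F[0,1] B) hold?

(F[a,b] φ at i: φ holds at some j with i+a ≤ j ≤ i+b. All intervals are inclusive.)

4

Evaluate at each i in [0,5]:
  i=0: ✓ (witness j=0)
  i=1: ✓ (witness j=1)
  i=2: ✓ (witness j=2)
  i=3: ✓ (witness j=3)
  i=4: ✗ (none in [4,5])
  i=5: ✗ (none in [5,6])
Positions where it holds: {0, 1, 2, 3} → 4.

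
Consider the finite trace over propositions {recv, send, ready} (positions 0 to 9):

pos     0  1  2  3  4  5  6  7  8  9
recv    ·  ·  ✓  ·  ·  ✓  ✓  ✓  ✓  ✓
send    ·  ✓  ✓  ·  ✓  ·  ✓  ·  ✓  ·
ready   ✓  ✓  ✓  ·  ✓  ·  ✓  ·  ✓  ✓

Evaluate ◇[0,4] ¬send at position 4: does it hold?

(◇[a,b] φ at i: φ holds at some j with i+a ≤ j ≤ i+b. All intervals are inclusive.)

Check ¬send at each j in [4,8]:
  j=4: false
  j=5: true
  j=6: false
  j=7: true
  j=8: false
Found at j=5 → formula holds.

Yes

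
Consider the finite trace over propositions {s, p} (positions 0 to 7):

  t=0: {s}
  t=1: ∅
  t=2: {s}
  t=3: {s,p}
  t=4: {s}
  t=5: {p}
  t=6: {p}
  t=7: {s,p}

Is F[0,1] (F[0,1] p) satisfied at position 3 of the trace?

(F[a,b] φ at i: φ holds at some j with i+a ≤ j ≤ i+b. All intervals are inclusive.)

Holds

Check F[0,1] p at each j in [3,4]:
  j=3: holds (witness at 3)
  j=4: holds (witness at 5)
Found at j=3 → formula holds.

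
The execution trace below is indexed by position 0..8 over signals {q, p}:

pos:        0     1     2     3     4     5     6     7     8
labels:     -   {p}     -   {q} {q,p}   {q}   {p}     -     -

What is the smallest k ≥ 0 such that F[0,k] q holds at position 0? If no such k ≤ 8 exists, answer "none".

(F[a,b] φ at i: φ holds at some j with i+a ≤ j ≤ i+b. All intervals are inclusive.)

3

Scan j = 0,1,… for q:
  j=0: fails
  j=1: fails
  j=2: fails
  j=3: holds
First hit at j=3, so smallest k = 3-0 = 3.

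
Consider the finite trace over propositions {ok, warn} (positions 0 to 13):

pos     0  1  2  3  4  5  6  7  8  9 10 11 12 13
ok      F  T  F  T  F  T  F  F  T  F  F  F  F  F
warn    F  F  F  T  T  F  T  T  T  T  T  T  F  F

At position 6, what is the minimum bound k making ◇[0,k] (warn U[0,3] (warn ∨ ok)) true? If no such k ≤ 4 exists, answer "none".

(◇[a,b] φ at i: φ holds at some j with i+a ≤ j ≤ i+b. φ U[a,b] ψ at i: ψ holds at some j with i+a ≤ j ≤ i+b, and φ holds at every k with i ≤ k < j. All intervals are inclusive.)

0

Scan j = 6,7,… for (warn U[0,3] (warn ∨ ok)):
  j=6: holds
First hit at j=6, so smallest k = 6-6 = 0.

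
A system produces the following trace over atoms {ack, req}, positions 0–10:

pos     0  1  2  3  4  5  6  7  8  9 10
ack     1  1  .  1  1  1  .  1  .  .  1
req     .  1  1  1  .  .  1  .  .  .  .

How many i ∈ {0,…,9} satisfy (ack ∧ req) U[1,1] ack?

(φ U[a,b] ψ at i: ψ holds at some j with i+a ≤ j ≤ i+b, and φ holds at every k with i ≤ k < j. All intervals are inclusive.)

1

Evaluate at each i in [0,9]:
  i=0: ✗ (lhs fails at k=0 before rhs at j=1)
  i=1: ✗ (no rhs in [2,2])
  i=2: ✗ (lhs fails at k=2 before rhs at j=3)
  i=3: ✓ (rhs at j=4; lhs holds on [3,3])
  i=4: ✗ (lhs fails at k=4 before rhs at j=5)
  i=5: ✗ (no rhs in [6,6])
  i=6: ✗ (lhs fails at k=6 before rhs at j=7)
  i=7: ✗ (no rhs in [8,8])
  i=8: ✗ (no rhs in [9,9])
  i=9: ✗ (lhs fails at k=9 before rhs at j=10)
Positions where it holds: {3} → 1.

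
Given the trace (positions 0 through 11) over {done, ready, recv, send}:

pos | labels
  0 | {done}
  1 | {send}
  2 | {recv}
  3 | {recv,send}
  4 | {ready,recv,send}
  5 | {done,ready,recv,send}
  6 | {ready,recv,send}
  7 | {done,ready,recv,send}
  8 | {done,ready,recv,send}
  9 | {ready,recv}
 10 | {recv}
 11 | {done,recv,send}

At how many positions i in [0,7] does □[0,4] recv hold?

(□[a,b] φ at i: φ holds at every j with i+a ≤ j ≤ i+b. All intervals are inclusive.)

Evaluate at each i in [0,7]:
  i=0: ✗ (fails at j=0)
  i=1: ✗ (fails at j=1)
  i=2: ✓ (all of [2,6])
  i=3: ✓ (all of [3,7])
  i=4: ✓ (all of [4,8])
  i=5: ✓ (all of [5,9])
  i=6: ✓ (all of [6,10])
  i=7: ✓ (all of [7,11])
Positions where it holds: {2, 3, 4, 5, 6, 7} → 6.

6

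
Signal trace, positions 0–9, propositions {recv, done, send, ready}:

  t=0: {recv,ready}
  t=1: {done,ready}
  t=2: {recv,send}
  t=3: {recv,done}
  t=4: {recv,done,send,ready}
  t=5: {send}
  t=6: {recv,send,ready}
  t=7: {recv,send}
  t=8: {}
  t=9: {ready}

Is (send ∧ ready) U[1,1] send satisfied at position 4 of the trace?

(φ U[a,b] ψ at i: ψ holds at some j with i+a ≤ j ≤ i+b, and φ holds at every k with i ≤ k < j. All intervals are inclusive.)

Need some j in [5,5] with send, and (send ∧ ready) at every k in [4,j-1].
  j=5: send holds; (send ∧ ready) holds at every k in [4,4] → satisfied.

True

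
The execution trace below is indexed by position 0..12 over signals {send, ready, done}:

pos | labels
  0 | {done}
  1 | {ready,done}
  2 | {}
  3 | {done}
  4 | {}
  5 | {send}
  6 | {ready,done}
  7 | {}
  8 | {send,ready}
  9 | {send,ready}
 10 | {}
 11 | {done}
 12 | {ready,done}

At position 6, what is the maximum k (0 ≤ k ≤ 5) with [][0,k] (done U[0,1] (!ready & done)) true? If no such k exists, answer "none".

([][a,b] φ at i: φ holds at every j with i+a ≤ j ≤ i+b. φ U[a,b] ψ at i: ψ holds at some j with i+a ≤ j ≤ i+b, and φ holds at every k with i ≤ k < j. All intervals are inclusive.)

none

(done U[0,1] (!ready & done)) must hold from j=6 onward; find where it first fails.
  j=6: fails → no k works.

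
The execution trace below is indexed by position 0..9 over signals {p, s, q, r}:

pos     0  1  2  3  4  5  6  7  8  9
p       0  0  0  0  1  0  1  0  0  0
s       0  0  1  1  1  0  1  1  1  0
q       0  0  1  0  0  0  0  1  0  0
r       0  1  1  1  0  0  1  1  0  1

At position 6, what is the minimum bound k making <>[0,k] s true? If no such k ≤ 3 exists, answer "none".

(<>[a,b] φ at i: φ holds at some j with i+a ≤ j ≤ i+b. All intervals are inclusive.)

0

Scan j = 6,7,… for s:
  j=6: holds
First hit at j=6, so smallest k = 6-6 = 0.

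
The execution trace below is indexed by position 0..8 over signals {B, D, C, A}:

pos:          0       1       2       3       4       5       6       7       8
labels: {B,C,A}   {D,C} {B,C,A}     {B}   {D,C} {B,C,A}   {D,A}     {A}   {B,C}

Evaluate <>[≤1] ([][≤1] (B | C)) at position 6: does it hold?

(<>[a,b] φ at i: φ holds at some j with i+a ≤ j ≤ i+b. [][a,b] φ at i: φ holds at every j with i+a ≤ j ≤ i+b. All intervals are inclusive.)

No

Check [][≤1] (B | C) at each j in [6,7]:
  j=6: fails at 6
  j=7: fails at 7
No position in the window satisfies it → formula fails.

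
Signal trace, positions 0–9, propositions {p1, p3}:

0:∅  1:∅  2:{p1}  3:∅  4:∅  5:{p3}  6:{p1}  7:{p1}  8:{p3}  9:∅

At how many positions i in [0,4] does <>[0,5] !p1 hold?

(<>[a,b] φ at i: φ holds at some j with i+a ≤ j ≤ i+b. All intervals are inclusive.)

5

Evaluate at each i in [0,4]:
  i=0: ✓ (witness j=0)
  i=1: ✓ (witness j=1)
  i=2: ✓ (witness j=3)
  i=3: ✓ (witness j=3)
  i=4: ✓ (witness j=4)
Positions where it holds: {0, 1, 2, 3, 4} → 5.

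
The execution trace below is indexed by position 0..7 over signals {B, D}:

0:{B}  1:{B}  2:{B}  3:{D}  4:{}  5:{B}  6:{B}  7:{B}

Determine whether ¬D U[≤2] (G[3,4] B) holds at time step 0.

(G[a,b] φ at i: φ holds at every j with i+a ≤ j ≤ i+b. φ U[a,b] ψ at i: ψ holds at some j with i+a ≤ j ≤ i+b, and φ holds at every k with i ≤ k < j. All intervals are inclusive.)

Need some j in [0,2] with G[3,4] B, and ¬D at every k in [0,j-1].
  j=0: G[3,4] B — fails at 3.
  j=1: G[3,4] B — fails at 4.
  j=2: G[3,4] B holds; ¬D holds at every k in [0,1] → satisfied.

True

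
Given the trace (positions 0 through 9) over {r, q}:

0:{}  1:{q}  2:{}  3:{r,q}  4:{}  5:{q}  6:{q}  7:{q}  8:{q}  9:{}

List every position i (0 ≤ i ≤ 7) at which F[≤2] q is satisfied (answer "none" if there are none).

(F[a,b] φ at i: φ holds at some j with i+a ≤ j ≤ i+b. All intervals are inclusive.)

0, 1, 2, 3, 4, 5, 6, 7

Evaluate at each i in [0,7]:
  i=0: ✓ (witness j=1)
  i=1: ✓ (witness j=1)
  i=2: ✓ (witness j=3)
  i=3: ✓ (witness j=3)
  i=4: ✓ (witness j=5)
  i=5: ✓ (witness j=5)
  i=6: ✓ (witness j=6)
  i=7: ✓ (witness j=7)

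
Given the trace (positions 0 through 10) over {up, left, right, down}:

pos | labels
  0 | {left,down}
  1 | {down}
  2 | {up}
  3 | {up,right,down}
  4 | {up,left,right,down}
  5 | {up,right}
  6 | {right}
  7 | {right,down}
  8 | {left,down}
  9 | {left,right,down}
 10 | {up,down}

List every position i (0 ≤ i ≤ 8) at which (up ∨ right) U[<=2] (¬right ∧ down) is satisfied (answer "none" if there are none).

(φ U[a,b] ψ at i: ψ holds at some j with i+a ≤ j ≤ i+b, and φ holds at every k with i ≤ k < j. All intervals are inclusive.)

0, 1, 6, 7, 8

Evaluate at each i in [0,8]:
  i=0: ✓ (rhs at j=0)
  i=1: ✓ (rhs at j=1)
  i=2: ✗ (no rhs in [2,4])
  i=3: ✗ (no rhs in [3,5])
  i=4: ✗ (no rhs in [4,6])
  i=5: ✗ (no rhs in [5,7])
  i=6: ✓ (rhs at j=8; lhs holds on [6,7])
  i=7: ✓ (rhs at j=8; lhs holds on [7,7])
  i=8: ✓ (rhs at j=8)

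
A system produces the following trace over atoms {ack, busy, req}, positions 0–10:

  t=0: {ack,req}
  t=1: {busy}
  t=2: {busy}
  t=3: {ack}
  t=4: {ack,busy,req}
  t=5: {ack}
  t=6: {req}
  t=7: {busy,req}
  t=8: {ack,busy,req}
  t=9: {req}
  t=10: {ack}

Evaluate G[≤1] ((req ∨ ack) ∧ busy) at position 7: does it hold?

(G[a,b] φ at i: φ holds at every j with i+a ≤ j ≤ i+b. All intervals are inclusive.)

Check ((req ∨ ack) ∧ busy) at every j in [7,8]:
  j=7: true
  j=8: true
All positions satisfy it → formula holds.

True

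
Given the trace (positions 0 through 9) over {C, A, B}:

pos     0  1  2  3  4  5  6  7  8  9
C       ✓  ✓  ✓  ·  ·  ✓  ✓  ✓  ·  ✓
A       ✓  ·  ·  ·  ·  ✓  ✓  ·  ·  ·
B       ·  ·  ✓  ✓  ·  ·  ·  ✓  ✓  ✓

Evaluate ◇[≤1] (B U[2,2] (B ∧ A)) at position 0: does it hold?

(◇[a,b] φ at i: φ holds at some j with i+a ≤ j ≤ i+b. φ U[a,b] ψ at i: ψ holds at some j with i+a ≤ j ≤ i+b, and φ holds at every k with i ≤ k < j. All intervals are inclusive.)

No

Check (B U[2,2] (B ∧ A)) at each j in [0,1]:
  j=0: fails
  j=1: fails
No position in the window satisfies it → formula fails.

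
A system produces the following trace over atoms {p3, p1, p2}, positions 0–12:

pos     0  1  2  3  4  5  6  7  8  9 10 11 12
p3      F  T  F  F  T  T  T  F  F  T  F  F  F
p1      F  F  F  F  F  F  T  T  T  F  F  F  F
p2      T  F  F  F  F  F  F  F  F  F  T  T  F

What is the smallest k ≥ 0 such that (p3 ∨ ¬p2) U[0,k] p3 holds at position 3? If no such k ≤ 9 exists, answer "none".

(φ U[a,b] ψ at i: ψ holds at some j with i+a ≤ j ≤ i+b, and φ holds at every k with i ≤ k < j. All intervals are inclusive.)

1

Need earliest j ≥ 3 with p3, and (p3 ∨ ¬p2) at every k in [3,j-1].
  j=3: rhs fails.
  j=4: rhs holds; lhs holds on [3,3]. k = 1.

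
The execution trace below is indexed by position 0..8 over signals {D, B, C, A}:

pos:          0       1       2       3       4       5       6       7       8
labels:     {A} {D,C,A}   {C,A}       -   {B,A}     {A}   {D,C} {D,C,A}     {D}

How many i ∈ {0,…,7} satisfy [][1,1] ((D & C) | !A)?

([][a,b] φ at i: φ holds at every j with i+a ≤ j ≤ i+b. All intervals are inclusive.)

5

Evaluate at each i in [0,7]:
  i=0: ✓ (all of [1,1])
  i=1: ✗ (fails at j=2)
  i=2: ✓ (all of [3,3])
  i=3: ✗ (fails at j=4)
  i=4: ✗ (fails at j=5)
  i=5: ✓ (all of [6,6])
  i=6: ✓ (all of [7,7])
  i=7: ✓ (all of [8,8])
Positions where it holds: {0, 2, 5, 6, 7} → 5.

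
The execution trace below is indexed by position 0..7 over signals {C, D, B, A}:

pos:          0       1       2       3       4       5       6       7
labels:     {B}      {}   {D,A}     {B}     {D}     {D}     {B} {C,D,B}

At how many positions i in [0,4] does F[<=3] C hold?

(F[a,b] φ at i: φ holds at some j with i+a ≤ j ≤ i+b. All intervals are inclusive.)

1

Evaluate at each i in [0,4]:
  i=0: ✗ (none in [0,3])
  i=1: ✗ (none in [1,4])
  i=2: ✗ (none in [2,5])
  i=3: ✗ (none in [3,6])
  i=4: ✓ (witness j=7)
Positions where it holds: {4} → 1.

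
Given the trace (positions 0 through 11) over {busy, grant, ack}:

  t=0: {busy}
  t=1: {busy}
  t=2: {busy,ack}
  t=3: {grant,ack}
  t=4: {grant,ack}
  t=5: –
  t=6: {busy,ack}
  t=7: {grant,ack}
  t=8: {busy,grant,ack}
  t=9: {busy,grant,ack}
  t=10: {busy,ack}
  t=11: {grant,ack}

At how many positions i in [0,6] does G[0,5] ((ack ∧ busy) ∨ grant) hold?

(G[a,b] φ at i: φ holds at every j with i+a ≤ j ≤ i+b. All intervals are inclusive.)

1

Evaluate at each i in [0,6]:
  i=0: ✗ (fails at j=0)
  i=1: ✗ (fails at j=1)
  i=2: ✗ (fails at j=5)
  i=3: ✗ (fails at j=5)
  i=4: ✗ (fails at j=5)
  i=5: ✗ (fails at j=5)
  i=6: ✓ (all of [6,11])
Positions where it holds: {6} → 1.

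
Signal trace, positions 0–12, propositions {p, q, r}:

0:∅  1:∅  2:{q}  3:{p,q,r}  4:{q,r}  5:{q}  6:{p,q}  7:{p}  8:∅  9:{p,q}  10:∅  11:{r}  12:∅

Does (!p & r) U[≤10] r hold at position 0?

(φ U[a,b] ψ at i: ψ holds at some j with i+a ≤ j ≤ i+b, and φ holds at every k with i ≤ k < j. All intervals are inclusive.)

No

Need some j in [0,10] with r, and (!p & r) at every k in [0,j-1].
  j=0: r false.
  j=1: r false.
  j=2: r false.
  j=3: r holds, but (!p & r) fails at k=0 → not this j.
  j=4: r holds, but (!p & r) fails at k=0 → not this j.
  j=5: r false.
  j=6: r false.
  j=7: r false.
  j=8: r false.
  j=9: r false.
  j=10: r false.
No j in the window works → until fails.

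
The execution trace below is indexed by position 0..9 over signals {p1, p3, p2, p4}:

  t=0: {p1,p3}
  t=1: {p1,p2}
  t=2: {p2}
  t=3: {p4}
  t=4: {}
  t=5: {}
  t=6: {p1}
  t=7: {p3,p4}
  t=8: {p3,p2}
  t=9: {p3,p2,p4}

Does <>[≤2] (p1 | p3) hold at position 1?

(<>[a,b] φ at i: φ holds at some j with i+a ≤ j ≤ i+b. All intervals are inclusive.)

Yes

Check (p1 | p3) at each j in [1,3]:
  j=1: true
  j=2: false
  j=3: false
Found at j=1 → formula holds.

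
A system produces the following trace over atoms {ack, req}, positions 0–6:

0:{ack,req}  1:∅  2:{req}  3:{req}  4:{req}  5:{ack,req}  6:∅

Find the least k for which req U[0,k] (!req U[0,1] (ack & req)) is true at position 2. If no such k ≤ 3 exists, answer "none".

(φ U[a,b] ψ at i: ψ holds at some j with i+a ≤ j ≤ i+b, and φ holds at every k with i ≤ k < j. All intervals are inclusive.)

3

Need earliest j ≥ 2 with (!req U[0,1] (ack & req)), and req at every k in [2,j-1].
  j=2: rhs fails.
  j=3: rhs fails.
  j=4: rhs fails.
  j=5: rhs holds; lhs holds on [2,4]. k = 3.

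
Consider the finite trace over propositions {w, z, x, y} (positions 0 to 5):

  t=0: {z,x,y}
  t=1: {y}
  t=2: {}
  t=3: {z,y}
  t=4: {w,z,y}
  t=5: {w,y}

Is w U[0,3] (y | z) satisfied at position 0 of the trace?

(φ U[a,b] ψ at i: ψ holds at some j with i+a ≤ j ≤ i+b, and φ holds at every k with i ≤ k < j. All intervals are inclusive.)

Yes

Need some j in [0,3] with (y | z), and w at every k in [0,j-1].
  j=0: (y | z) holds; no prefix to check → satisfied.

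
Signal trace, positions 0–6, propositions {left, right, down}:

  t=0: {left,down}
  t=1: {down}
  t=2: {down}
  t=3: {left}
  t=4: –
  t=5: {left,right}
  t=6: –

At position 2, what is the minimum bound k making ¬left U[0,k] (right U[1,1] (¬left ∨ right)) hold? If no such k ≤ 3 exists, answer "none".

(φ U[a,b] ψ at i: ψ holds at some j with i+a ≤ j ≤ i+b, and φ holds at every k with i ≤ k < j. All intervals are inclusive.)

Need earliest j ≥ 2 with (right U[1,1] (¬left ∨ right)), and ¬left at every k in [2,j-1].
  j=2: rhs fails.
  j=3: rhs fails.
  j=4: rhs fails.
  j=5: rhs holds but lhs fails at k=3.
No witness within the range → none.

none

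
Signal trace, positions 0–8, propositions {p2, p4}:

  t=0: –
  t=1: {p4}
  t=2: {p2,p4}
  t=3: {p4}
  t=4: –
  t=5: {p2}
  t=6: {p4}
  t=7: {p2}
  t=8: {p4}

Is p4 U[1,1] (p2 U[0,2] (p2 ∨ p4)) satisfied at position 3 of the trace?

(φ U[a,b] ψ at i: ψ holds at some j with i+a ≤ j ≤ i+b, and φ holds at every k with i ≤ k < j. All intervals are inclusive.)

Need some j in [4,4] with (p2 U[0,2] (p2 ∨ p4)), and p4 at every k in [3,j-1].
  j=4: (p2 U[0,2] (p2 ∨ p4)) — fails.
No j in the window works → until fails.

False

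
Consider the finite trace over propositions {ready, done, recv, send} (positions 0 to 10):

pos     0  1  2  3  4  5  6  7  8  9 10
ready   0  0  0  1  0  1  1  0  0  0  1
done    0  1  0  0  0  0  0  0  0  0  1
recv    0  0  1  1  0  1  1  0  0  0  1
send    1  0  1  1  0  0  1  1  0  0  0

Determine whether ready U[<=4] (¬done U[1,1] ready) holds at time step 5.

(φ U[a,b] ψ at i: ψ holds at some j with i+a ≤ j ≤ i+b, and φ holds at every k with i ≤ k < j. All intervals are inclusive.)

True

Need some j in [5,9] with (¬done U[1,1] ready), and ready at every k in [5,j-1].
  j=5: (¬done U[1,1] ready) holds; no prefix to check → satisfied.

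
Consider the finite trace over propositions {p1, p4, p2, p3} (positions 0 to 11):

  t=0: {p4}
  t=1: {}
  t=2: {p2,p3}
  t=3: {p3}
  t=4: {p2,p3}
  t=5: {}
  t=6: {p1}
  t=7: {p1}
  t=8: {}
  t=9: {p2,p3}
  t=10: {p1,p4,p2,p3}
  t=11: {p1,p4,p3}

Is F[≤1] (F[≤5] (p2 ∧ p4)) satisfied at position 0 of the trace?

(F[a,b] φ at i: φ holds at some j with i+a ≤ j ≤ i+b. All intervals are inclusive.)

No

Check F[≤5] (p2 ∧ p4) at each j in [0,1]:
  j=0: fails (none in [0,5])
  j=1: fails (none in [1,6])
No position in the window satisfies it → formula fails.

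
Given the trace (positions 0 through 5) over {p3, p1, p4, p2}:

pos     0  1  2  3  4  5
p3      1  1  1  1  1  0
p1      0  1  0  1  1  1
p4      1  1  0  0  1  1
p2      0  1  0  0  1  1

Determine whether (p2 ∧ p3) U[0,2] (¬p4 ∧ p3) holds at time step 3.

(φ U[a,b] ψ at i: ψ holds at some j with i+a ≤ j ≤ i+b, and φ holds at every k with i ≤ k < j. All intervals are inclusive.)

Need some j in [3,5] with (¬p4 ∧ p3), and (p2 ∧ p3) at every k in [3,j-1].
  j=3: (¬p4 ∧ p3) holds; no prefix to check → satisfied.

Holds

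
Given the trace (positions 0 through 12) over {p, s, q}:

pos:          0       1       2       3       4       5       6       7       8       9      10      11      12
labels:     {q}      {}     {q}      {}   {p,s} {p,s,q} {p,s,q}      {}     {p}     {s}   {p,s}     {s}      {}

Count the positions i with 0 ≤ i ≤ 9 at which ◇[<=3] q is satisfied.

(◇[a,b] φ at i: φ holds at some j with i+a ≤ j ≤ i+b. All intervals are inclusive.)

Evaluate at each i in [0,9]:
  i=0: ✓ (witness j=0)
  i=1: ✓ (witness j=2)
  i=2: ✓ (witness j=2)
  i=3: ✓ (witness j=5)
  i=4: ✓ (witness j=5)
  i=5: ✓ (witness j=5)
  i=6: ✓ (witness j=6)
  i=7: ✗ (none in [7,10])
  i=8: ✗ (none in [8,11])
  i=9: ✗ (none in [9,12])
Positions where it holds: {0, 1, 2, 3, 4, 5, 6} → 7.

7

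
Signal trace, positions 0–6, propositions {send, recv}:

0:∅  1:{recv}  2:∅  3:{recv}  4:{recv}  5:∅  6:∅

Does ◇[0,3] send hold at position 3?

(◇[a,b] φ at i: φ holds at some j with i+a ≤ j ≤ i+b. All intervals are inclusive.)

Check send at each j in [3,6]:
  j=3: false
  j=4: false
  j=5: false
  j=6: false
No position in the window satisfies it → formula fails.

No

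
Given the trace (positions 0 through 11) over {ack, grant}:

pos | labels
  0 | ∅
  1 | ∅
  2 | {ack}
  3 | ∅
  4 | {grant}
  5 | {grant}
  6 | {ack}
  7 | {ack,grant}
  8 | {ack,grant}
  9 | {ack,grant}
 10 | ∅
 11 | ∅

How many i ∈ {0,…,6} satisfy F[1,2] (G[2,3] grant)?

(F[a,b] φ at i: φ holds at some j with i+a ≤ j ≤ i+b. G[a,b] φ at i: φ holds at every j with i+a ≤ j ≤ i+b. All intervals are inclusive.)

Evaluate at each i in [0,6]:
  i=0: ✓ (witness j=2)
  i=1: ✓ (witness j=2)
  i=2: ✗ (none in [3,4])
  i=3: ✓ (witness j=5)
  i=4: ✓ (witness j=5)
  i=5: ✓ (witness j=6)
  i=6: ✗ (none in [7,8])
Positions where it holds: {0, 1, 3, 4, 5} → 5.

5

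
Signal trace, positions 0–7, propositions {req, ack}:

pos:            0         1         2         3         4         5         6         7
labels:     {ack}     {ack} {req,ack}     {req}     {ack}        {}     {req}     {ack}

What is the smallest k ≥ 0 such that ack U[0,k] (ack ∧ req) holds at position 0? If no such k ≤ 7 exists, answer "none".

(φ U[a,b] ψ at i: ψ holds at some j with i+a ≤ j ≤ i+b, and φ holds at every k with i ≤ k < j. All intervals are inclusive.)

Need earliest j ≥ 0 with (ack ∧ req), and ack at every k in [0,j-1].
  j=0: rhs fails.
  j=1: rhs fails.
  j=2: rhs holds; lhs holds on [0,1]. k = 2.

2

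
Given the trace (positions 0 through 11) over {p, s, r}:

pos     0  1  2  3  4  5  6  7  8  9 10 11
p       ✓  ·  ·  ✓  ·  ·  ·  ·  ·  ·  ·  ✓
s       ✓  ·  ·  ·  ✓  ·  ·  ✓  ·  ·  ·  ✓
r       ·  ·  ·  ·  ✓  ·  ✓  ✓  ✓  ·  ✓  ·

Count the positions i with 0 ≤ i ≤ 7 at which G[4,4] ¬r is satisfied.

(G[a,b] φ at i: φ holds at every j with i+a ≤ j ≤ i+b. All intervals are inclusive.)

3

Evaluate at each i in [0,7]:
  i=0: ✗ (fails at j=4)
  i=1: ✓ (all of [5,5])
  i=2: ✗ (fails at j=6)
  i=3: ✗ (fails at j=7)
  i=4: ✗ (fails at j=8)
  i=5: ✓ (all of [9,9])
  i=6: ✗ (fails at j=10)
  i=7: ✓ (all of [11,11])
Positions where it holds: {1, 5, 7} → 3.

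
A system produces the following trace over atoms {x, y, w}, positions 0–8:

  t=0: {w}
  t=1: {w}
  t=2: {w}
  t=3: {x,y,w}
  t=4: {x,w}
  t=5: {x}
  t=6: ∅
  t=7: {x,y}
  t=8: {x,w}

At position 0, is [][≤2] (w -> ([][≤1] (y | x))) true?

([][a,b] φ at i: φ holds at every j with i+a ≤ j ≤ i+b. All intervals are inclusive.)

Check (w -> ([][≤1] (y | x))) at every j in [0,2]:
  j=0: antecedent true; consequent fails at 0 → ✗
  j=1: antecedent true; consequent fails at 1 → ✗
  j=2: antecedent true; consequent fails at 2 → ✗
Fails at j=0 → formula fails.

No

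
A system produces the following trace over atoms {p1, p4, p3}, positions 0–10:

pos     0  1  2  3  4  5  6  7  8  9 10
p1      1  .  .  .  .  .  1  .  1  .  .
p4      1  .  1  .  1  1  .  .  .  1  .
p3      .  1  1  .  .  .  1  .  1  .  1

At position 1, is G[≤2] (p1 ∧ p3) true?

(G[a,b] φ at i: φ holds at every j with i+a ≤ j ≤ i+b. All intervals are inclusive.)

Check (p1 ∧ p3) at every j in [1,3]:
  j=1: false
  j=2: false
  j=3: false
Fails at j=1 → formula fails.

Does not hold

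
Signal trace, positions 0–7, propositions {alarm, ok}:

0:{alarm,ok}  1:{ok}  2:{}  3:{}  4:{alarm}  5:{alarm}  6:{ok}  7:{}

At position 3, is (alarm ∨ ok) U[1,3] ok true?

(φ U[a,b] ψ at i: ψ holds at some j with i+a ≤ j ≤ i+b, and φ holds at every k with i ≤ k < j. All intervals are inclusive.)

No

Need some j in [4,6] with ok, and (alarm ∨ ok) at every k in [3,j-1].
  j=4: ok false.
  j=5: ok false.
  j=6: ok holds, but (alarm ∨ ok) fails at k=3 → not this j.
No j in the window works → until fails.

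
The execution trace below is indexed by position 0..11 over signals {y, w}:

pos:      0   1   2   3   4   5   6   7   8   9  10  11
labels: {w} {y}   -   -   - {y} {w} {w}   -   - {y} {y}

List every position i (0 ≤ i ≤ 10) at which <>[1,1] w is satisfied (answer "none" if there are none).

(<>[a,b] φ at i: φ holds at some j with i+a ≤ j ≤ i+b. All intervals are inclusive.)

Evaluate at each i in [0,10]:
  i=0: ✗ (none in [1,1])
  i=1: ✗ (none in [2,2])
  i=2: ✗ (none in [3,3])
  i=3: ✗ (none in [4,4])
  i=4: ✗ (none in [5,5])
  i=5: ✓ (witness j=6)
  i=6: ✓ (witness j=7)
  i=7: ✗ (none in [8,8])
  i=8: ✗ (none in [9,9])
  i=9: ✗ (none in [10,10])
  i=10: ✗ (none in [11,11])

5, 6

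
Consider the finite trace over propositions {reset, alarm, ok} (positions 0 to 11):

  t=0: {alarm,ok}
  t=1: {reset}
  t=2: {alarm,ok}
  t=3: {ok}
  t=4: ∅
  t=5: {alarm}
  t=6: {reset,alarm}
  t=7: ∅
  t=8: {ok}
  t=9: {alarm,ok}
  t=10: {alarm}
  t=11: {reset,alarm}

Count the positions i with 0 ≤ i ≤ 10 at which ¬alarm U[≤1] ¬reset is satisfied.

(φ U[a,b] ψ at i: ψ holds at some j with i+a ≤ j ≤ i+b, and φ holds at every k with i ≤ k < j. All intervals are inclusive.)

Evaluate at each i in [0,10]:
  i=0: ✓ (rhs at j=0)
  i=1: ✓ (rhs at j=2; lhs holds on [1,1])
  i=2: ✓ (rhs at j=2)
  i=3: ✓ (rhs at j=3)
  i=4: ✓ (rhs at j=4)
  i=5: ✓ (rhs at j=5)
  i=6: ✗ (lhs fails at k=6 before rhs at j=7)
  i=7: ✓ (rhs at j=7)
  i=8: ✓ (rhs at j=8)
  i=9: ✓ (rhs at j=9)
  i=10: ✓ (rhs at j=10)
Positions where it holds: {0, 1, 2, 3, 4, 5, 7, 8, 9, 10} → 10.

10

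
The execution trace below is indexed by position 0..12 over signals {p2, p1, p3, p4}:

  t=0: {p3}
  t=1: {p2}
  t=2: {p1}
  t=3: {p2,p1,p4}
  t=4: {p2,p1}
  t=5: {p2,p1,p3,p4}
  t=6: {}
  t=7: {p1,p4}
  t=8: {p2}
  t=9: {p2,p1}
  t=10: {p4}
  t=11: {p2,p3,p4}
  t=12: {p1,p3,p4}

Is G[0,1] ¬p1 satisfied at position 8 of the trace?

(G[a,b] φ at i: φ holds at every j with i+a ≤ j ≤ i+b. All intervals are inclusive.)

Check ¬p1 at every j in [8,9]:
  j=8: true
  j=9: false
Fails at j=9 → formula fails.

False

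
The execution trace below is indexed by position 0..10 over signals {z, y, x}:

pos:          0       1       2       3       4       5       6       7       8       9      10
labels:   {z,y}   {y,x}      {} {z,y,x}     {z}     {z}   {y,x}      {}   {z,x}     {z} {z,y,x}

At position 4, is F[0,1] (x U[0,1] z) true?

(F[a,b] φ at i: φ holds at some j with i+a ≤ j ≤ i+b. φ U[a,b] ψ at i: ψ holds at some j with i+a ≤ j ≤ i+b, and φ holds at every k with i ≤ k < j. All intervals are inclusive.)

True

Check (x U[0,1] z) at each j in [4,5]:
  j=4: holds
  j=5: holds
Found at j=4 → formula holds.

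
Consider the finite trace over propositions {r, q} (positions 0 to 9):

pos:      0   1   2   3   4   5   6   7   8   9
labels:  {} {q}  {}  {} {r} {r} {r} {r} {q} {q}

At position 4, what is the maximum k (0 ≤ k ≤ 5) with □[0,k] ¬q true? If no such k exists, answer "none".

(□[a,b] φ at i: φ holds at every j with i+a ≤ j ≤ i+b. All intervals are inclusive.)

3

¬q must hold from j=4 onward; find where it first fails.
  j=4: holds
  j=5: holds
  j=6: holds
  j=7: holds
  j=8: fails
Holds on [4,7], so largest k = 3.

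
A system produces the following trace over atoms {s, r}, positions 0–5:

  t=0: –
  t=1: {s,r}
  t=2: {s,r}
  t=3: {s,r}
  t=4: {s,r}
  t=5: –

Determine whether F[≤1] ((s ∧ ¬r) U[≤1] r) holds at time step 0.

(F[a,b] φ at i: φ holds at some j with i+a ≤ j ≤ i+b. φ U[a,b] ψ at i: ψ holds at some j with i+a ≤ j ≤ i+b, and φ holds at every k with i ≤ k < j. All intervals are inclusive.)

Check ((s ∧ ¬r) U[≤1] r) at each j in [0,1]:
  j=0: fails
  j=1: holds
Found at j=1 → formula holds.

Holds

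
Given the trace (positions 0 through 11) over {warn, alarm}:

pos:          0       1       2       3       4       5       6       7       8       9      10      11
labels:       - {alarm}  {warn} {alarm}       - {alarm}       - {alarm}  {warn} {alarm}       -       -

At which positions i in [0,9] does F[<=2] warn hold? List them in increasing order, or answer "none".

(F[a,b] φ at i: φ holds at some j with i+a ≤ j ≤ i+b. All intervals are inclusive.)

0, 1, 2, 6, 7, 8

Evaluate at each i in [0,9]:
  i=0: ✓ (witness j=2)
  i=1: ✓ (witness j=2)
  i=2: ✓ (witness j=2)
  i=3: ✗ (none in [3,5])
  i=4: ✗ (none in [4,6])
  i=5: ✗ (none in [5,7])
  i=6: ✓ (witness j=8)
  i=7: ✓ (witness j=8)
  i=8: ✓ (witness j=8)
  i=9: ✗ (none in [9,11])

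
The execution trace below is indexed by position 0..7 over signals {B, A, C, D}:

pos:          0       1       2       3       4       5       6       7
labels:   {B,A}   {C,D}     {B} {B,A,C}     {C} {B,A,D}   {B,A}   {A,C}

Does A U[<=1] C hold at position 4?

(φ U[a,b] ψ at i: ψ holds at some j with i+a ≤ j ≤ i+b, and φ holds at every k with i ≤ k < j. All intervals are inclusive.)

Holds

Need some j in [4,5] with C, and A at every k in [4,j-1].
  j=4: C holds; no prefix to check → satisfied.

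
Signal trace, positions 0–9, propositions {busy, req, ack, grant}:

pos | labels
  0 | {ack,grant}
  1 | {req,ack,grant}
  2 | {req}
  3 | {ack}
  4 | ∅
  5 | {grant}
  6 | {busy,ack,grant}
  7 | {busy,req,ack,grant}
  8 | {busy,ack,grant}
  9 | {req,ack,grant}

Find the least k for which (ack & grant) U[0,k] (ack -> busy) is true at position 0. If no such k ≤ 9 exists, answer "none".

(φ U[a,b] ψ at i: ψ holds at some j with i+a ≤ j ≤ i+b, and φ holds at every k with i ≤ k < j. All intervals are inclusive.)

Need earliest j ≥ 0 with (ack -> busy), and (ack & grant) at every k in [0,j-1].
  j=0: rhs fails.
  j=1: rhs fails.
  j=2: rhs holds; lhs holds on [0,1]. k = 2.

2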